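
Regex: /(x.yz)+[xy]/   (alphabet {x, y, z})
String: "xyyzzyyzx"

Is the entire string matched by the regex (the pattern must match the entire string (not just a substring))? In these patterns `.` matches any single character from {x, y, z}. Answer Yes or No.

No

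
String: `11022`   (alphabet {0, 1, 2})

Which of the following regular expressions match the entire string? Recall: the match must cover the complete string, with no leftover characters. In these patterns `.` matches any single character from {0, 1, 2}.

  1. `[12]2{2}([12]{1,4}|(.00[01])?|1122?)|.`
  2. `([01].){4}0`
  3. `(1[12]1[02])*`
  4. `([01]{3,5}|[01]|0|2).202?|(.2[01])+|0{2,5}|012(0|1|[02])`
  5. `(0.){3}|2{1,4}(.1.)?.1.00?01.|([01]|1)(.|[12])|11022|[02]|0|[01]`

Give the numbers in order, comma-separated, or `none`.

1 → no match
2 → no match — must end with `0`
3 → no match
4 → no match
5 → match

5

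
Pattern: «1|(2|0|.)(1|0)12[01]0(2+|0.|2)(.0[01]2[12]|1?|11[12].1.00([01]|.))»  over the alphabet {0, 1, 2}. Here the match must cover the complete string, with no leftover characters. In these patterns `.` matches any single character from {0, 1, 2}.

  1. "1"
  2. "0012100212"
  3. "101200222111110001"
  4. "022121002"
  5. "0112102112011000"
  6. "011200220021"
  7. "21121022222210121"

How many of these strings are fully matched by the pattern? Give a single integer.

1 → match
2 → no match
3 → match
4 → no match
5 → match
6 → match
7 → match
Total matched: 5

5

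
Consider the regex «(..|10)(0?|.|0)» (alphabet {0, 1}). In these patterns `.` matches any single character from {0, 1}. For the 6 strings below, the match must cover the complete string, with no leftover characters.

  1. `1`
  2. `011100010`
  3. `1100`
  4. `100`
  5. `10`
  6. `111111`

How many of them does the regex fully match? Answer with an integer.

1 → no match
2 → no match
3 → no match
4 → match
5 → match
6 → no match
Total matched: 2

2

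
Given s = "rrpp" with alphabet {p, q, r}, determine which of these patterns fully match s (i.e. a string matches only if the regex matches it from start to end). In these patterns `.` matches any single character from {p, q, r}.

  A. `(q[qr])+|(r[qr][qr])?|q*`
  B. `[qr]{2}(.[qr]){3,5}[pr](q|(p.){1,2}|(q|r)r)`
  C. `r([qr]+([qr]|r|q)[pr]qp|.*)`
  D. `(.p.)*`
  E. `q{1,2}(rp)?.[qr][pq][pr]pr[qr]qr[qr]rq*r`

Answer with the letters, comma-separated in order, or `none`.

A → no match
B → no match
C → match
D → no match
E → no match — must start with "q"

C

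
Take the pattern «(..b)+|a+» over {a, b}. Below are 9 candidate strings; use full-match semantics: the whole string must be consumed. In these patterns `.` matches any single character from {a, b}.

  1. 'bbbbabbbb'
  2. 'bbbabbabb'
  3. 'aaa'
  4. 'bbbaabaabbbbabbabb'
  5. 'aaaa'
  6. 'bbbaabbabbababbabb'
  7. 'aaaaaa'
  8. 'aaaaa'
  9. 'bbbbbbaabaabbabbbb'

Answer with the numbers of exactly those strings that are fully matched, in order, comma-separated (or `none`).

1, 2, 3, 4, 5, 6, 7, 8, 9

1 → match
2 → match
3 → match
4 → match
5 → match
6 → match
7 → match
8 → match
9 → match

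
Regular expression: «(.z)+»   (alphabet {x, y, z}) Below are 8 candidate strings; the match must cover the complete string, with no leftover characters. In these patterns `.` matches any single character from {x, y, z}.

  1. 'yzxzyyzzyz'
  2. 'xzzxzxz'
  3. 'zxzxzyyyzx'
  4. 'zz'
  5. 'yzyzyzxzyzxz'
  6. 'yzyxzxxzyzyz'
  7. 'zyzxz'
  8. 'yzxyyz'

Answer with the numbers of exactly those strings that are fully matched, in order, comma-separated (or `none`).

1. 'yzxzyyzzyz' → no match
2. 'xzzxzxz' → no match
3. 'zxzxzyyyzx' → no match — must end with 'z'
4. 'zz' → match
5. 'yzyzyzxzyzxz' → match
6. 'yzyxzxxzyzyz' → no match
7. 'zyzxz' → no match
8. 'yzxyyz' → no match

4, 5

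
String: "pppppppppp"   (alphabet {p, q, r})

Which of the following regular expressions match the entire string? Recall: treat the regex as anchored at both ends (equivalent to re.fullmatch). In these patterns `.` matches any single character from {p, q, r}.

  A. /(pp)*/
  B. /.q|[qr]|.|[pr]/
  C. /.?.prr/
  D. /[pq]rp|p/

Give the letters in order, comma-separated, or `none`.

A → match
B → no match
C → no match — must end with "prr"
D → no match

A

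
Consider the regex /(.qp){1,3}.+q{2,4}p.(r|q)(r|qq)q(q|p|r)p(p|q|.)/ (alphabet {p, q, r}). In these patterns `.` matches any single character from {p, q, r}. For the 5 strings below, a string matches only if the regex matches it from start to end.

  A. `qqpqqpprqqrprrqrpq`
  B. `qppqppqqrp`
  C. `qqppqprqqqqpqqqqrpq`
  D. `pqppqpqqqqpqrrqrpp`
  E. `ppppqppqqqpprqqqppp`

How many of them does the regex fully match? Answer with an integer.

A → no match
B → no match
C → no match
D → match
E → no match
Total matched: 1

1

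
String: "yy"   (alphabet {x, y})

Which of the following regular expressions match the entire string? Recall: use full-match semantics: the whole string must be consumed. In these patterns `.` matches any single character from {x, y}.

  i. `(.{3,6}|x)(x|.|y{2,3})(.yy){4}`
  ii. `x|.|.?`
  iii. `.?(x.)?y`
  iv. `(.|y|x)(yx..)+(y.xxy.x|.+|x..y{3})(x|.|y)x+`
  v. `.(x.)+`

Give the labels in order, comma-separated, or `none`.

i → no match
ii → no match
iii → match
iv → no match — must end with "x"
v → no match

iii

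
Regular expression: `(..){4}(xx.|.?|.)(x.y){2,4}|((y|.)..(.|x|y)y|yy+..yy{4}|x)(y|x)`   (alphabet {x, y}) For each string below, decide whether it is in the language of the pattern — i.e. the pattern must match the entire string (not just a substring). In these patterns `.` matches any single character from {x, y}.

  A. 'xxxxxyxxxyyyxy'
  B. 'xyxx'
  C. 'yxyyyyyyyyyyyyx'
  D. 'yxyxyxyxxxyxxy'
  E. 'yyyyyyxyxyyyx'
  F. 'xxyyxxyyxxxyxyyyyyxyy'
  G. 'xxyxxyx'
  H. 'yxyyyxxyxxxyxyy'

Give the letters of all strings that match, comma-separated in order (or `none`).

A → no match
B. 'xyxx' → no match
C → no match
D → match
E → no match
F → no match
G. 'xxyxxyx' → no match
H → match

D, H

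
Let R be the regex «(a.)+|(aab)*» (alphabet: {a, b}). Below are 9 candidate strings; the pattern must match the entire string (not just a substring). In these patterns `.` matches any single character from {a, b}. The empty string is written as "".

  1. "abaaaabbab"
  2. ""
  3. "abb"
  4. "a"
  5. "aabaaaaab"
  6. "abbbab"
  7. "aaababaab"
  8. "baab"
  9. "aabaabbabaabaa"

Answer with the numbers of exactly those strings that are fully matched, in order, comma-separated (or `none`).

2

1 → no match
2 → match
3 → no match
4 → no match
5 → no match
6 → no match
7 → no match
8 → no match
9 → no match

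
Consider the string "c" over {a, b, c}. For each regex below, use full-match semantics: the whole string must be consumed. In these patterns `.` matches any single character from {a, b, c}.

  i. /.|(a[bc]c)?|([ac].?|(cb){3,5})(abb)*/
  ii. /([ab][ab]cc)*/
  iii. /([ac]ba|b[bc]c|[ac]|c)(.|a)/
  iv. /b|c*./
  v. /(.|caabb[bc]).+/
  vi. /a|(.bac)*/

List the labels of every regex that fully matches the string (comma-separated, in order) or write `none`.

i, iv

i → match
ii → no match
iii → no match
iv → match
v → no match
vi → no match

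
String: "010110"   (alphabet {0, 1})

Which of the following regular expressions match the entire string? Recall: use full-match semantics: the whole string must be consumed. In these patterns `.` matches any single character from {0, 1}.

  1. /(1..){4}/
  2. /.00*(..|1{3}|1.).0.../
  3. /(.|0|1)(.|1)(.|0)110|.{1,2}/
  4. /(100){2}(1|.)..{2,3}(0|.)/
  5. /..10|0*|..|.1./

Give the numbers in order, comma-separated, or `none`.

1 → no match — must start with "1"
2 → no match
3 → match
4 → no match — must start with "100"
5 → no match

3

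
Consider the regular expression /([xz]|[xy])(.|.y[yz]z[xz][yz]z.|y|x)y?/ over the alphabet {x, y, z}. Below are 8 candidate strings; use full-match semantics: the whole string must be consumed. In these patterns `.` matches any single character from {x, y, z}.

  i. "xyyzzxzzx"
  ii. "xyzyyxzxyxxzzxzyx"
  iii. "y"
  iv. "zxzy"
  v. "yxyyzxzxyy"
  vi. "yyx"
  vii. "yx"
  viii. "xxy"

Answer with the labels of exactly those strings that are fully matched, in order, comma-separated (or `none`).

i → match
ii → no match
iii → no match
iv → no match
v → no match
vi → no match
vii → match
viii → match

i, vii, viii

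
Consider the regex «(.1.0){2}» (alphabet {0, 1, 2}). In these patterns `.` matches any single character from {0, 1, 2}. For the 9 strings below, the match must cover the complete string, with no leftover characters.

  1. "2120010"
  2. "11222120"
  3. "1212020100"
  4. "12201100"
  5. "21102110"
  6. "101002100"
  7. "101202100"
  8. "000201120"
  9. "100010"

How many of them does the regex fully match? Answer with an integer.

1

1. "2120010" → no match
2. "11222120" → no match
3. "1212020100" → no match
4. "12201100" → no match
5. "21102110" → match
6. "101002100" → no match
7. "101202100" → no match
8. "000201120" → no match
9. "100010" → no match
Total matched: 1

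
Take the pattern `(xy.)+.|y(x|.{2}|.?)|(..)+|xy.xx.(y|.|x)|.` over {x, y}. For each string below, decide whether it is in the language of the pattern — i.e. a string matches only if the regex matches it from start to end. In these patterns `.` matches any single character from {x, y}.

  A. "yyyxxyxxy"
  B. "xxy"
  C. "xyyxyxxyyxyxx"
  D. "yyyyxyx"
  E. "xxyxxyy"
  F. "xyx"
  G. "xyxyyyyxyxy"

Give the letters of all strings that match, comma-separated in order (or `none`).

C

A → no match
B → no match
C → match
D → no match
E → no match
F → no match
G → no match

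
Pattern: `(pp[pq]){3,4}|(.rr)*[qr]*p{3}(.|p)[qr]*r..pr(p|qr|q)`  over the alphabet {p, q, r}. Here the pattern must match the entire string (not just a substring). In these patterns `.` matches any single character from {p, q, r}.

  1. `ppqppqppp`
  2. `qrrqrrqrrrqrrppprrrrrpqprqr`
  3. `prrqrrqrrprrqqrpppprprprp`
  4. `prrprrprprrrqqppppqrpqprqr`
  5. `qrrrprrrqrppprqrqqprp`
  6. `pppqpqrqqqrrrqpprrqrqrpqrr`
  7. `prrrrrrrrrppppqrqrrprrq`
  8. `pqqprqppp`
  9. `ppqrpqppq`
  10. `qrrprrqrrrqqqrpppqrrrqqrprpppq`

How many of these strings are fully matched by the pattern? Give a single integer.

1 → match
2 → match
3 → match
4 → no match
5 → no match
6 → no match
7 → no match
8 → no match
9 → no match
10 → no match
Total matched: 3

3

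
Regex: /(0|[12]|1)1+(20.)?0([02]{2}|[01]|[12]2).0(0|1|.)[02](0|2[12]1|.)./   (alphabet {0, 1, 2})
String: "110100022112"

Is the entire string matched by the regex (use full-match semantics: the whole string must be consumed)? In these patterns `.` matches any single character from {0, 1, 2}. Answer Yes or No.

Yes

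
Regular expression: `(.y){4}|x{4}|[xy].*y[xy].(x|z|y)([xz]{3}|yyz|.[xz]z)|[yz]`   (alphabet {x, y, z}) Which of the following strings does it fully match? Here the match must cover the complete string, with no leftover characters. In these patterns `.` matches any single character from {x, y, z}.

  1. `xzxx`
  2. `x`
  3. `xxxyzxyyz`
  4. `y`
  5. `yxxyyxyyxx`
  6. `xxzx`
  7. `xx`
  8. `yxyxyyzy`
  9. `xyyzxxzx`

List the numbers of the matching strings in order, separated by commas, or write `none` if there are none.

4, 9

1 → no match
2 → no match
3 → no match
4 → match
5 → no match
6 → no match
7 → no match
8 → no match
9 → match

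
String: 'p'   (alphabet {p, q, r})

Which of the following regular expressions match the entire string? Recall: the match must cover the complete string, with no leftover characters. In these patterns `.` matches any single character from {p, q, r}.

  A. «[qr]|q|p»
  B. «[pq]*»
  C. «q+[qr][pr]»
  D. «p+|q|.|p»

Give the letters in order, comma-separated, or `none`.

A → match
B → match
C → no match — must start with 'q'
D → match

A, B, D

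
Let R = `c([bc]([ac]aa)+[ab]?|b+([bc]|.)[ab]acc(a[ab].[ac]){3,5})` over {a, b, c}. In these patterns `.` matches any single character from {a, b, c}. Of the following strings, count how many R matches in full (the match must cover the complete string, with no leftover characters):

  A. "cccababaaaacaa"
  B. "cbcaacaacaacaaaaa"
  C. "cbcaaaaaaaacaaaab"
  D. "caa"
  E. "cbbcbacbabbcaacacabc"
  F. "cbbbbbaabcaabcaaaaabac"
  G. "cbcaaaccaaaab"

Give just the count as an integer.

A → no match
B → match
C → no match
D → no match
E → no match
F → no match
G → no match
Total matched: 1

1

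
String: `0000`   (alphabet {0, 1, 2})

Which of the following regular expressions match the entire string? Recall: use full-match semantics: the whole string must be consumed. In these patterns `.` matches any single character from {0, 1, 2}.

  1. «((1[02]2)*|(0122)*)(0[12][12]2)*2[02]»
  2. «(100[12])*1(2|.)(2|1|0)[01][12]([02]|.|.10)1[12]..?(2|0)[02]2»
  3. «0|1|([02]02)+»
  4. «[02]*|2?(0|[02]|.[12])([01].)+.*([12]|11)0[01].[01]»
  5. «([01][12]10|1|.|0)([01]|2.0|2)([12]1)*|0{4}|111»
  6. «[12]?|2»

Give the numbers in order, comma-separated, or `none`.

4, 5

1 → no match
2 → no match — must end with `2`
3 → no match
4 → match
5 → match
6 → no match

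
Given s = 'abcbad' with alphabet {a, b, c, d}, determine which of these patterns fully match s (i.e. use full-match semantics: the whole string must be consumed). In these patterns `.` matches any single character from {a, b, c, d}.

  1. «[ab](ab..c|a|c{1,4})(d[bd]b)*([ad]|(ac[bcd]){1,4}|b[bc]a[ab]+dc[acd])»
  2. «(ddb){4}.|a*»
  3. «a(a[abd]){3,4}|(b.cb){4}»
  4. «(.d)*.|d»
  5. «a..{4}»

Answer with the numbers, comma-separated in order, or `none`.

1 → no match
2 → no match
3 → no match
4 → no match
5 → match

5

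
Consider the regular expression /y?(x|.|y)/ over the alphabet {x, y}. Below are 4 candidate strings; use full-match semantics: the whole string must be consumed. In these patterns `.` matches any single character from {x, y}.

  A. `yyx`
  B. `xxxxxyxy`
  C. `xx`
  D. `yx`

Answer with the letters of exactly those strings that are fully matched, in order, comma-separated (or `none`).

D

A → no match
B → no match
C → no match
D → match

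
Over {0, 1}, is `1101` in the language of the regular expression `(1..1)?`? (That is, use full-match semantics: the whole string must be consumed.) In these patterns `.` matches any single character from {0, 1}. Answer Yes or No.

Yes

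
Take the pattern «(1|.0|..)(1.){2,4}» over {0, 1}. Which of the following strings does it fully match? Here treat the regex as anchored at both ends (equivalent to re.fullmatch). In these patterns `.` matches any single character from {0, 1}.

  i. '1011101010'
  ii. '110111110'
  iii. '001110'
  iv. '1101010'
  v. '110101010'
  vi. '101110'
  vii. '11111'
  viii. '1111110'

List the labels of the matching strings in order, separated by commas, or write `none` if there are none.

i → match
ii → match
iii → match
iv → match
v → match
vi → match
vii → match
viii → match

i, ii, iii, iv, v, vi, vii, viii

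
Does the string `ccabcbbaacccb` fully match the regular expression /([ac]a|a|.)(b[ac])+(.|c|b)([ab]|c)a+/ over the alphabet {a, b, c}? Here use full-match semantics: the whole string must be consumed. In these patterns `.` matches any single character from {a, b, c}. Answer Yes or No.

No

Every match must end with `a`, but `ccabcbbaacccb` does not.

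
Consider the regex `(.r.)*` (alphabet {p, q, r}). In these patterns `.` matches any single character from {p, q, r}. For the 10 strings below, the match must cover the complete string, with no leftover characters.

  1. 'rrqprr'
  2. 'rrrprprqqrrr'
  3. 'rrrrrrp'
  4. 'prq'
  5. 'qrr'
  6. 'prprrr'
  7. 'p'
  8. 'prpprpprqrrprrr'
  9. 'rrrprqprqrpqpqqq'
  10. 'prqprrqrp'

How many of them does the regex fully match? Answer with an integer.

1 → match
2 → no match
3 → no match
4 → match
5 → match
6 → match
7 → no match
8 → match
9 → no match
10 → match
Total matched: 6

6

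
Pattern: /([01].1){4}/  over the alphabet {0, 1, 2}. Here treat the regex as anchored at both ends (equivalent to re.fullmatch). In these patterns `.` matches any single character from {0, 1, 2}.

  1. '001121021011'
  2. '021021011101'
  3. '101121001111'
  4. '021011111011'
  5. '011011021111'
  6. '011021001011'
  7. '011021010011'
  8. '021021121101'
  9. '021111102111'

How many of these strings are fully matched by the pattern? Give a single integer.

1 → match
2 → match
3 → match
4 → match
5 → match
6 → match
7 → no match
8 → match
9 → no match
Total matched: 7

7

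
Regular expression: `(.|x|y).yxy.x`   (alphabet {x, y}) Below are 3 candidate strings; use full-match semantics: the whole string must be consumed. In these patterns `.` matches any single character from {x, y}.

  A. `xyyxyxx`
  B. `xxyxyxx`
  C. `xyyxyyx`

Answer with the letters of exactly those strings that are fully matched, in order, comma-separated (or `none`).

A, B, C

A. `xyyxyxx` → match
B. `xxyxyxx` → match
C. `xyyxyyx` → match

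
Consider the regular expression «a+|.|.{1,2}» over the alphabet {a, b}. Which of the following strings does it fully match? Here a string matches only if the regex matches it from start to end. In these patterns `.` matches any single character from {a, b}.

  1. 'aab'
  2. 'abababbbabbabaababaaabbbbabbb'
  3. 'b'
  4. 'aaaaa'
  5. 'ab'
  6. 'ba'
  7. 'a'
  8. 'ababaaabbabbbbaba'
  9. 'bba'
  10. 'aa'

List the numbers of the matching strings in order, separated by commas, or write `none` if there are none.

3, 4, 5, 6, 7, 10

1 → no match
2 → no match
3 → match
4 → match
5 → match
6 → match
7 → match
8 → no match
9 → no match
10 → match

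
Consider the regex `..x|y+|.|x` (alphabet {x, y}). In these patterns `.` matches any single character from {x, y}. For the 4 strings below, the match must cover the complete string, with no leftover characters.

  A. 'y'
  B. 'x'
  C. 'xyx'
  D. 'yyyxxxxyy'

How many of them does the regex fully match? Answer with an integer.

A → match
B → match
C → match
D → no match
Total matched: 3

3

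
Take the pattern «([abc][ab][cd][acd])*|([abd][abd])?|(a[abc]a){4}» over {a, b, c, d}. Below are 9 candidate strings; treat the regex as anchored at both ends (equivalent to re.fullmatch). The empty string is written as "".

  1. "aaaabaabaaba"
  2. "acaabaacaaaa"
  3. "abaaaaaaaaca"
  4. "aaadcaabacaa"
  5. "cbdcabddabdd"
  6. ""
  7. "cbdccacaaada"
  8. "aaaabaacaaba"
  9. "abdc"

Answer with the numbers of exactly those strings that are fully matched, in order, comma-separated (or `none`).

1. "aaaabaabaaba" → match
2. "acaabaacaaaa" → match
3. "abaaaaaaaaca" → match
4. "aaadcaabacaa" → no match
5. "cbdcabddabdd" → match
6. "" → match
7. "cbdccacaaada" → match
8. "aaaabaacaaba" → match
9. "abdc" → match

1, 2, 3, 5, 6, 7, 8, 9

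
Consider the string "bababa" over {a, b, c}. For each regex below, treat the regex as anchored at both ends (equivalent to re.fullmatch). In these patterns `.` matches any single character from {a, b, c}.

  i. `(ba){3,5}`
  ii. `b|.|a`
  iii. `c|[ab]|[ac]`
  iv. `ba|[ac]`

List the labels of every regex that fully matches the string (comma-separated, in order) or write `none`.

i

i → match
ii → no match
iii → no match
iv → no match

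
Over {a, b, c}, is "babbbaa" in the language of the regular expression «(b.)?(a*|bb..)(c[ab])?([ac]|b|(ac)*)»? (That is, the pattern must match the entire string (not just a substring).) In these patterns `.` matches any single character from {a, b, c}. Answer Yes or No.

Yes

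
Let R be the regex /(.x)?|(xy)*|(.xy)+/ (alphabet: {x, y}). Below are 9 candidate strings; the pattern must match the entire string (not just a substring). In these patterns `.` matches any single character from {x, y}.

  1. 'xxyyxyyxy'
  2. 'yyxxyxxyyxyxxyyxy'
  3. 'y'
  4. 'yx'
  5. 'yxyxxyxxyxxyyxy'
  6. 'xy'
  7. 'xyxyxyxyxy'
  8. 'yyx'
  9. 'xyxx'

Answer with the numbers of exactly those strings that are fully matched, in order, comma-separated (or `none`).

1, 4, 5, 6, 7

1 → match
2 → no match
3 → no match
4 → match
5 → match
6 → match
7 → match
8 → no match
9 → no match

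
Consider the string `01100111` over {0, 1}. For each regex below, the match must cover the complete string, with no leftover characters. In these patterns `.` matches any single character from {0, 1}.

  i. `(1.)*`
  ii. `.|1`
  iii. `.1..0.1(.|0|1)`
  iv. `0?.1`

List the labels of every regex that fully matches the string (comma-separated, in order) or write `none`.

i → no match
ii → no match
iii → match
iv → no match

iii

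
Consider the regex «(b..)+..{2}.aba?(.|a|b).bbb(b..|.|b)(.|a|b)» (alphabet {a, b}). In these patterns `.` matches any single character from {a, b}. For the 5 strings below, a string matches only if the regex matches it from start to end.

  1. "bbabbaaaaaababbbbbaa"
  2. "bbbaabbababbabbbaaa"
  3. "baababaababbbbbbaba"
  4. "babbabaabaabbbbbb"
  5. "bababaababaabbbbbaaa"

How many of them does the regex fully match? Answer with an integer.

1 → match
2 → no match
3 → match
4 → match
5 → no match
Total matched: 3

3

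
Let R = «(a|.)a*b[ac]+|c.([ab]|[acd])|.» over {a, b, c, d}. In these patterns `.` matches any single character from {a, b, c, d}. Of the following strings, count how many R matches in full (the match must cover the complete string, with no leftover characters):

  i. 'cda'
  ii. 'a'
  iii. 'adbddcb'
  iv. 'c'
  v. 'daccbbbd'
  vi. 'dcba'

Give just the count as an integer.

i → match
ii → match
iii → no match
iv → match
v → no match
vi → no match
Total matched: 3

3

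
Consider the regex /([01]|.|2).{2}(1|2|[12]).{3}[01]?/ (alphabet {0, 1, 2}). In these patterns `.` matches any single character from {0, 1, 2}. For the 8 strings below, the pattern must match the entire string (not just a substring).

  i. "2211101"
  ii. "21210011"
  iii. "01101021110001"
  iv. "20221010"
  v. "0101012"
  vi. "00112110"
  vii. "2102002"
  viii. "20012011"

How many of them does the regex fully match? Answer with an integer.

i → match
ii → match
iii → no match
iv → match
v → match
vi → match
vii → match
viii → match
Total matched: 7

7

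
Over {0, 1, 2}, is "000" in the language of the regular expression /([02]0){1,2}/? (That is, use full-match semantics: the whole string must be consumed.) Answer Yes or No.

No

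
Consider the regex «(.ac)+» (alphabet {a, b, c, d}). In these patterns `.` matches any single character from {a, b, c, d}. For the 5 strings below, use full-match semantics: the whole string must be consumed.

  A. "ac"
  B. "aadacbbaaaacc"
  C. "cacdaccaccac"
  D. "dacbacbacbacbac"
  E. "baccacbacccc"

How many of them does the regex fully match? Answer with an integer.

2

A. "ac" → no match
B → no match — must end with "ac"
C. "cacdaccaccac" → match
D → match
E. "baccacbacccc" → no match — must end with "ac"
Total matched: 2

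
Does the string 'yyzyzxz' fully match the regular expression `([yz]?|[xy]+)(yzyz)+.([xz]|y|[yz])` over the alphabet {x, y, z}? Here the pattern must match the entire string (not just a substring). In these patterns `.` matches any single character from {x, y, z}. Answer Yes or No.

Yes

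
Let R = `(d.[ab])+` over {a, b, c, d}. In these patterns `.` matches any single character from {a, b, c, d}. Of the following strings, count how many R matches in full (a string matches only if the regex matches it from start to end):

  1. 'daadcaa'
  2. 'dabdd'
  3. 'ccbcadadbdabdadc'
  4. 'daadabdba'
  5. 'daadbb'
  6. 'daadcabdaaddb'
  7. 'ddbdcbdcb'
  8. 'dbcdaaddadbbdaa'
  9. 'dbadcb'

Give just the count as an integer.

1 → no match
2 → no match
3 → no match — must start with 'd'
4 → match
5 → match
6 → no match
7 → match
8 → no match
9 → match
Total matched: 4

4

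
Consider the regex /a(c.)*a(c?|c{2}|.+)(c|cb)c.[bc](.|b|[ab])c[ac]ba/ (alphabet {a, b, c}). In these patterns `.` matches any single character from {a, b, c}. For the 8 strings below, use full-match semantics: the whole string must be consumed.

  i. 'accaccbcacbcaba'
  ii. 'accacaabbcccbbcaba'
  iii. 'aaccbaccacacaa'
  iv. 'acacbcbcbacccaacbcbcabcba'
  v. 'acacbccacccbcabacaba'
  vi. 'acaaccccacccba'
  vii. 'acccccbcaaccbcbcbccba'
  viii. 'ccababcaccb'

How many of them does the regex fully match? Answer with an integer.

4

i → match
ii → match
iii → no match — must end with 'ba'
iv → no match
v → match
vi → no match
vii → match
viii → no match — must start with 'a'
Total matched: 4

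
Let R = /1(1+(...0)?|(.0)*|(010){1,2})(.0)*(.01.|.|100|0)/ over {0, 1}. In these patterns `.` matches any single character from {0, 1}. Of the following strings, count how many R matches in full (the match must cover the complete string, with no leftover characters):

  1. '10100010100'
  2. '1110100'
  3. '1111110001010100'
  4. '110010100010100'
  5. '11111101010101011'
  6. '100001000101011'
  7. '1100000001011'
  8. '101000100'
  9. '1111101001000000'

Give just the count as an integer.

1. '10100010100' → match
2. '1110100' → match
3 → match
4 → match
5 → match
6 → match
7 → match
8. '101000100' → match
9 → match
Total matched: 9

9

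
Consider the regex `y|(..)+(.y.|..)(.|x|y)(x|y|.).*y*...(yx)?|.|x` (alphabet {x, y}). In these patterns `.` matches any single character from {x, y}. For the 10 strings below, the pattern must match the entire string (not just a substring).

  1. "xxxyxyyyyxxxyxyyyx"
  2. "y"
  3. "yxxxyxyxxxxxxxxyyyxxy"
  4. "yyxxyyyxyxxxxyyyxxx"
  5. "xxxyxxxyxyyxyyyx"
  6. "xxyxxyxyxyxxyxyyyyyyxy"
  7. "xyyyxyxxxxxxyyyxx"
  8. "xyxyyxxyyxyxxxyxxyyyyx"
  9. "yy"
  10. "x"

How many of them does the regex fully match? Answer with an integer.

9

1 → match
2 → match
3 → match
4 → match
5 → match
6 → match
7 → match
8 → match
9 → no match
10 → match
Total matched: 9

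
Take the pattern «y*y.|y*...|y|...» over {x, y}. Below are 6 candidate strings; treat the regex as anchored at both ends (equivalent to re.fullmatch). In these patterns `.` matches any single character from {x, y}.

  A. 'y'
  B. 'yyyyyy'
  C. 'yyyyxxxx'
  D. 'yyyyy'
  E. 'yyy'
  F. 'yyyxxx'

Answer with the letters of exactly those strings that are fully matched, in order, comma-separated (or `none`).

A, B, D, E, F

A → match
B → match
C → no match
D → match
E → match
F → match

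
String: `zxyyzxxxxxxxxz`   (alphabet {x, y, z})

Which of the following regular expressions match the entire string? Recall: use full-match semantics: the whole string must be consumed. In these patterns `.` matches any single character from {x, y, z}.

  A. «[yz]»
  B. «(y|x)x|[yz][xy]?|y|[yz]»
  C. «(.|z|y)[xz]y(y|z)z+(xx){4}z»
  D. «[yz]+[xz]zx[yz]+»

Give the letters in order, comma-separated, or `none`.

C

A → no match
B → no match
C → match
D → no match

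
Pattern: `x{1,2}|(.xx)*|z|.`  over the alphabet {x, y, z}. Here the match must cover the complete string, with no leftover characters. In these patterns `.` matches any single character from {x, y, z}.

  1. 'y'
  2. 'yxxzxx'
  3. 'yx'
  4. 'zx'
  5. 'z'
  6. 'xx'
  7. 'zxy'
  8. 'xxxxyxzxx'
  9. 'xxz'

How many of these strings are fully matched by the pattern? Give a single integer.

4

1. 'y' → match
2. 'yxxzxx' → match
3. 'yx' → no match
4. 'zx' → no match
5. 'z' → match
6. 'xx' → match
7. 'zxy' → no match
8. 'xxxxyxzxx' → no match
9. 'xxz' → no match
Total matched: 4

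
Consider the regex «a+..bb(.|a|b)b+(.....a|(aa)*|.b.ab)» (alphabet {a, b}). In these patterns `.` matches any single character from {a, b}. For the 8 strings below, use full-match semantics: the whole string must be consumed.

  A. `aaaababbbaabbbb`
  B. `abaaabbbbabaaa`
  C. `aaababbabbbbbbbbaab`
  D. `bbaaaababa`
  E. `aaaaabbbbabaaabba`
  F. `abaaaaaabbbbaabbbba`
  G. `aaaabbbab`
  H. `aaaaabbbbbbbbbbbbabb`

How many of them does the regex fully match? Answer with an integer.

3

A → no match
B → no match
C → match
D → no match — must start with `a`
E → match
F → no match
G → match
H → no match
Total matched: 3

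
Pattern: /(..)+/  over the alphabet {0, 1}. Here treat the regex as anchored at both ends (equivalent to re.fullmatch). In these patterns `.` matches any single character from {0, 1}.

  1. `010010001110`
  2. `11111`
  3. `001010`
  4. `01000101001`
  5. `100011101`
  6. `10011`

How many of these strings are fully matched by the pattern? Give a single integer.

2

1 → match
2 → no match
3 → match
4 → no match
5 → no match
6 → no match
Total matched: 2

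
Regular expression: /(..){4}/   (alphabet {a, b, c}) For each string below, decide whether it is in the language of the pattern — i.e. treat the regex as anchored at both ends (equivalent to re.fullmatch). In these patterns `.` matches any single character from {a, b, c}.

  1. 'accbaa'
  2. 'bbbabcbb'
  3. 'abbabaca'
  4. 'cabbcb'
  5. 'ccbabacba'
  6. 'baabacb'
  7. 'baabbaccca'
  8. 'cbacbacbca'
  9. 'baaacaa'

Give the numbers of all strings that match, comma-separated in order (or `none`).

2, 3

1 → no match
2 → match
3 → match
4 → no match
5 → no match
6 → no match
7 → no match
8 → no match
9 → no match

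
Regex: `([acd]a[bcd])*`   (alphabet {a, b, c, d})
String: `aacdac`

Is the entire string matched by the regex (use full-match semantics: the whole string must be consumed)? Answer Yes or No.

Yes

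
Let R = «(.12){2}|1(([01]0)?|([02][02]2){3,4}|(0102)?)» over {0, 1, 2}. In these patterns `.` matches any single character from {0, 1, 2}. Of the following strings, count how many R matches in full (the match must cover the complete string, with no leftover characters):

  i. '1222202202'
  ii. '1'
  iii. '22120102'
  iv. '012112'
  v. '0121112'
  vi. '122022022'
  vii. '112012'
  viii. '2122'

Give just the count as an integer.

4

i → match
ii → match
iii → no match
iv → match
v → no match
vi → no match
vii → match
viii → no match
Total matched: 4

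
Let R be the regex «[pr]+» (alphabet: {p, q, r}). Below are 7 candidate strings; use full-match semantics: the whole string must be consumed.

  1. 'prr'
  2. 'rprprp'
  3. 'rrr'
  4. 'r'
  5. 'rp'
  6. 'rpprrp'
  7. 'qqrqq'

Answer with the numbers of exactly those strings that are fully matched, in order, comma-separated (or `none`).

1 → match
2 → match
3 → match
4 → match
5 → match
6 → match
7 → no match

1, 2, 3, 4, 5, 6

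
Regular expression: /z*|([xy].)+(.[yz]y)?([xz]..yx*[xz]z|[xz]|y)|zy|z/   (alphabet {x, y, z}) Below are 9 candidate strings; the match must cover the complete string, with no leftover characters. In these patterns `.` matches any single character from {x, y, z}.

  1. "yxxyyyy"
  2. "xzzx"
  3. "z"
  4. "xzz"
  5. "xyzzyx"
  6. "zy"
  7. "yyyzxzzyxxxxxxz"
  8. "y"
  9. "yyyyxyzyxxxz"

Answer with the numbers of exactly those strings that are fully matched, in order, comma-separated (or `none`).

1 → match
2 → no match
3 → match
4 → match
5 → match
6 → match
7 → match
8 → no match
9 → match

1, 3, 4, 5, 6, 7, 9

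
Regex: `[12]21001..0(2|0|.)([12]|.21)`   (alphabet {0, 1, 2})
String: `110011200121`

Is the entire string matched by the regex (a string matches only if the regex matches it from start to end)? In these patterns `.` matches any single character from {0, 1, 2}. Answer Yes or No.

No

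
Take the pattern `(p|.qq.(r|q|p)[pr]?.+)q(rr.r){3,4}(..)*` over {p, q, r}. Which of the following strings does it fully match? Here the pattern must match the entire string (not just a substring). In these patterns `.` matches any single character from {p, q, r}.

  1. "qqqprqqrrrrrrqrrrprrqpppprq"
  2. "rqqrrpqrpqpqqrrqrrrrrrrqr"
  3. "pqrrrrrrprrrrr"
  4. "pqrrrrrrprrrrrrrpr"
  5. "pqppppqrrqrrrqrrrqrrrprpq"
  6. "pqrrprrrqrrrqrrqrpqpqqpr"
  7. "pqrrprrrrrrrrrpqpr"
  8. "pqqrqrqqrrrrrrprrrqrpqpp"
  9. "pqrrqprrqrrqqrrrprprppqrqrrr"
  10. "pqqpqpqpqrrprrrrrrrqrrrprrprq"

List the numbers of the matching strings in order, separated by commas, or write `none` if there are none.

1 → match
2 → match
3 → match
4 → match
5 → no match
6 → match
7 → match
8 → match
9 → no match
10 → match

1, 2, 3, 4, 6, 7, 8, 10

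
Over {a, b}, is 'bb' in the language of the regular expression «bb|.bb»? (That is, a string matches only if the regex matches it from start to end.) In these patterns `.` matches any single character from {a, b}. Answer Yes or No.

Yes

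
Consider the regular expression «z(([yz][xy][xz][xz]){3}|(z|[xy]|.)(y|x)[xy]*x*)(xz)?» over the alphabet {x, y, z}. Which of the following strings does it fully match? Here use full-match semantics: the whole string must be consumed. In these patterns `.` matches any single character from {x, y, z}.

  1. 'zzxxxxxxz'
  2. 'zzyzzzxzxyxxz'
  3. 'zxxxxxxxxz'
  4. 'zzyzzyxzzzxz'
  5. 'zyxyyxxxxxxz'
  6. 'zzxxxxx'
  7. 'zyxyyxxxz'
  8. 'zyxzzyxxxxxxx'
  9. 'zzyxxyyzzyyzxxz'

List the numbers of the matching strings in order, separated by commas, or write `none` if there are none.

1. 'zzxxxxxxz' → match
2 → match
3. 'zxxxxxxxxz' → match
4. 'zzyzzyxzzzxz' → no match
5. 'zyxyyxxxxxxz' → match
6. 'zzxxxxx' → match
7. 'zyxyyxxxz' → match
8 → no match
9 → match

1, 2, 3, 5, 6, 7, 9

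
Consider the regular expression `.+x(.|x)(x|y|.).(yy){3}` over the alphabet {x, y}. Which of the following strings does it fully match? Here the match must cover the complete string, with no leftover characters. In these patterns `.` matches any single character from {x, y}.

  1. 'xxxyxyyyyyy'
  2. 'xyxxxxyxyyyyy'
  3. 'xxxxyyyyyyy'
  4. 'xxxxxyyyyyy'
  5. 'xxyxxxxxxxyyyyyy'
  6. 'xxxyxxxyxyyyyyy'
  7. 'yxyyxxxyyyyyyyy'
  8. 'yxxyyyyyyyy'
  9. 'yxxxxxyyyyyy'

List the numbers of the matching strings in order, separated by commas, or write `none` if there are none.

1 → match
2 → no match
3 → match
4 → match
5 → match
6 → match
7 → match
8 → match
9 → match

1, 3, 4, 5, 6, 7, 8, 9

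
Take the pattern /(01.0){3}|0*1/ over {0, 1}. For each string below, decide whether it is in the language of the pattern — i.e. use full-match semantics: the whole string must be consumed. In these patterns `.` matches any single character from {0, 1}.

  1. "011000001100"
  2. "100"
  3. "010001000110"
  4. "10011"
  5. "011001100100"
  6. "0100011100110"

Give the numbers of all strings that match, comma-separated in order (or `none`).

1 → no match
2 → no match
3 → match
4 → no match
5 → match
6 → no match

3, 5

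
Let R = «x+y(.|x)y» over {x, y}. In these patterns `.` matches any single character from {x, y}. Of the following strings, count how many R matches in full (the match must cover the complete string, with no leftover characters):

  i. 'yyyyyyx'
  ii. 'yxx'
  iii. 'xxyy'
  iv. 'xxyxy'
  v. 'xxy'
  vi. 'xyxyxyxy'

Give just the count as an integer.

1

i → no match — must start with 'x'
ii → no match — must start with 'x'
iii → no match
iv → match
v → no match
vi → no match
Total matched: 1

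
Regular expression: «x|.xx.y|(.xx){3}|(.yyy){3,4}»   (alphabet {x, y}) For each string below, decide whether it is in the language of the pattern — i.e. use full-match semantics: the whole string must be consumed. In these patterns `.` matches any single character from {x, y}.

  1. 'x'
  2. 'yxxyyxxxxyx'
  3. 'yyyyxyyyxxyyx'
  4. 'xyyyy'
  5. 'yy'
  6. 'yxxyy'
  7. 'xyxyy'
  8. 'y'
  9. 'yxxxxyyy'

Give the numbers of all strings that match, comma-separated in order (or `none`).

1 → match
2 → no match
3 → no match
4 → no match
5 → no match
6 → match
7 → no match
8 → no match
9 → no match

1, 6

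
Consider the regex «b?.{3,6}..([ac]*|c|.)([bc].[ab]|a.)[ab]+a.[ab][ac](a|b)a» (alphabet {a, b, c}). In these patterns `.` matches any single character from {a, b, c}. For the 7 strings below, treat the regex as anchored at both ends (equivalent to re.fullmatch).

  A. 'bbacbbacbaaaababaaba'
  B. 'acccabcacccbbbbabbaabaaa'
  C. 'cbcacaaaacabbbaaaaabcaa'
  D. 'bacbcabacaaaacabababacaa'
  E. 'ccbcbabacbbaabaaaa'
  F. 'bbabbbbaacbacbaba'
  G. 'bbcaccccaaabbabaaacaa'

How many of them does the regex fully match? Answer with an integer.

A → match
B → match
C → match
D → match
E → match
F → match
G → match
Total matched: 7

7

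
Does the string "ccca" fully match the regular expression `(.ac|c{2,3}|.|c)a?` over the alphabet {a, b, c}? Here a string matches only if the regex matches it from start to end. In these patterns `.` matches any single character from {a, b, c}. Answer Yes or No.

Yes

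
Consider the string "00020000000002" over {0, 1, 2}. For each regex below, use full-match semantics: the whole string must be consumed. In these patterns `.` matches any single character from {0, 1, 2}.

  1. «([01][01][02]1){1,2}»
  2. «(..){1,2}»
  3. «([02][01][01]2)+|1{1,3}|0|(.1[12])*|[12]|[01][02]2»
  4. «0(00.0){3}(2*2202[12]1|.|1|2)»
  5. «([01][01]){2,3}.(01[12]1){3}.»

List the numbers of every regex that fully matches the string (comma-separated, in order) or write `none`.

1 → no match — must end with "1"
2 → no match
3 → no match
4 → match
5 → no match

4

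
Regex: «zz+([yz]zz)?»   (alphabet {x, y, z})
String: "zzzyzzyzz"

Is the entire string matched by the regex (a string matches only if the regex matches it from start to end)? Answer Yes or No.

No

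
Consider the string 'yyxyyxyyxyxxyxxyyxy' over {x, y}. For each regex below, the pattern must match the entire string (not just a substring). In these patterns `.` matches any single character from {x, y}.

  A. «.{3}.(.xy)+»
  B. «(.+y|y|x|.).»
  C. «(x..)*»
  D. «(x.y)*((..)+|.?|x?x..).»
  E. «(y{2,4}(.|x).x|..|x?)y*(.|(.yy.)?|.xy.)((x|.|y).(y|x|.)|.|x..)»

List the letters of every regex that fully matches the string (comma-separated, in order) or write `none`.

A, D

A → match
B → no match
C → no match
D → match
E → no match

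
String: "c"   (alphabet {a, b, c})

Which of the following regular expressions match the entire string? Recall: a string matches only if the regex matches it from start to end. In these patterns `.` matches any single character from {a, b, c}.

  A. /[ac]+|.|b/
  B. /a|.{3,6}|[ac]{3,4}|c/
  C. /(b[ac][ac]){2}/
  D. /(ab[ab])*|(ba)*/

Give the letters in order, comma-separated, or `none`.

A → match
B → match
C → no match — must start with "b"
D → no match

A, B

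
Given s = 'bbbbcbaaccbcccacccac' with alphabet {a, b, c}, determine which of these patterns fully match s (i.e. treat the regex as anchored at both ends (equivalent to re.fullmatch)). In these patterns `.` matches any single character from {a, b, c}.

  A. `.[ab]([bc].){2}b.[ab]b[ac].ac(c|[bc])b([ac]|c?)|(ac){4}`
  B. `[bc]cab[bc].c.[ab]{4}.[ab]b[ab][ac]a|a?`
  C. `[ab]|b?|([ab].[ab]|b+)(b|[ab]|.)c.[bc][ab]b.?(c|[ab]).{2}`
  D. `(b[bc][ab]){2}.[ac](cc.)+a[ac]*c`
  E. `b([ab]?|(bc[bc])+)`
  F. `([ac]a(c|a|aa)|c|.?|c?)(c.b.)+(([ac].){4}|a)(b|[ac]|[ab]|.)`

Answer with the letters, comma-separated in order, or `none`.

D

A → no match
B → no match
C → no match
D → match
E → no match
F → no match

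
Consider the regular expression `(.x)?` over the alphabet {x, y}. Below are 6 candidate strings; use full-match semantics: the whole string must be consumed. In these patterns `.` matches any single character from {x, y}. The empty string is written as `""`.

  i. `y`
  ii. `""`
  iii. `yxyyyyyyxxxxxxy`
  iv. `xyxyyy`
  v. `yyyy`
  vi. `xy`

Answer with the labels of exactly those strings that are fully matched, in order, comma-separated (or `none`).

i → no match
ii → match
iii → no match
iv → no match
v → no match
vi → no match

ii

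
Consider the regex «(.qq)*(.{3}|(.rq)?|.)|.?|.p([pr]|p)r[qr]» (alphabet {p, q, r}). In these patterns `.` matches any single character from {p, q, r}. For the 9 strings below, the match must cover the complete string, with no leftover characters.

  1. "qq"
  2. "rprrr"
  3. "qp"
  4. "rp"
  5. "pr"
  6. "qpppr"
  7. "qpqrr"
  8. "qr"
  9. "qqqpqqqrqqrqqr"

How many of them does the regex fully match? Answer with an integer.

1. "qq" → no match
2. "rprrr" → match
3. "qp" → no match
4. "rp" → no match
5. "pr" → no match
6. "qpppr" → no match
7. "qpqrr" → no match
8. "qr" → no match
9 → no match
Total matched: 1

1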